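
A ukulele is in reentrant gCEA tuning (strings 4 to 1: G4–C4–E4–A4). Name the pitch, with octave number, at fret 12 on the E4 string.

E5

The open E4 string plus 12 semitones: E–F–F#–G–…–D–D#–E.
The walk passes from B into C once, so the octave number goes from 4 to 5.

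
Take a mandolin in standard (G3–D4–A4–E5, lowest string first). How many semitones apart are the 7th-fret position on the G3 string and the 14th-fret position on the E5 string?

G3 at fret 7 → D4 (MIDI 62); E5 at fret 14 → F#6 (MIDI 90).
62 − 90 = -28, so the two pitches are 28 semitones apart, with F#6 the higher.

28 semitones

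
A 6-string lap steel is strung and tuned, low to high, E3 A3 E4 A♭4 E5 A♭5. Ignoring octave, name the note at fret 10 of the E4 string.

The open E4 string plus 10 semitones: E–F–Gb–G–…–C–Db–D.

D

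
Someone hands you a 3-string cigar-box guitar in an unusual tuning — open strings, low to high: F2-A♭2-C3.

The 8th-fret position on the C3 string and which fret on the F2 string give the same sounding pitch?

Fret 8 on C3 is MIDI 48 + 8 = 56 (A♭3). On the F2 string (open MIDI 41), that pitch is 56 − 41 = fret 15.

15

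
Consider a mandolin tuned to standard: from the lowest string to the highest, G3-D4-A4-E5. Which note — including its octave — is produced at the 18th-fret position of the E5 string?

The open E5 string plus 18 semitones: E–F–F#–G–…–G#–A–A#.
The walk passes from B into C once, so the octave number goes from 5 to 6.
(Equivalently spelled B♭6.)

A♯6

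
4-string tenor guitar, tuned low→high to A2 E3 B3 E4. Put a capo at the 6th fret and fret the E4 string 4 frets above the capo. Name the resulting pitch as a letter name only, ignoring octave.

D

The capo raises the open E4 by 6 semitones to A#4; fretting 4 more gives E4 + 6 + 4 = E4 + 10 semitones, landing on D.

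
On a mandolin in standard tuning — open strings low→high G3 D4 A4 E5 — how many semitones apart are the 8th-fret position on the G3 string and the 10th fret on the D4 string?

G3 at fret 8 → D#4 (MIDI 63); D4 at fret 10 → C5 (MIDI 72).
63 − 72 = -9, so the two pitches are 9 semitones apart, with C5 the higher.

9 semitones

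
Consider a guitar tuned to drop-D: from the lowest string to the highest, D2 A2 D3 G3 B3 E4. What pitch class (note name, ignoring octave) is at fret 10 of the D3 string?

The open D3 string plus 10 semitones: D–D#–E–F–…–A#–B–C.

C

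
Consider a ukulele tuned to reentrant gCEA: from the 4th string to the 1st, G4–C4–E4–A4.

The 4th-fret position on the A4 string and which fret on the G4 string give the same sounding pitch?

6

A4 at fret 4 is A4 + 4 semitones = C♯5.
The open G4 string is 2 semitones below the open A4, so the same pitch on the G4 string lies at fret 4 + 2 = 6.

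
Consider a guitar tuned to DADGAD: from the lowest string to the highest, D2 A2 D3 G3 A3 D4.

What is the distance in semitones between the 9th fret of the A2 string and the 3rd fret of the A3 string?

6 semitones

A2 at fret 9 → F♯3 (MIDI 54); A3 at fret 3 → C4 (MIDI 60).
54 − 60 = -6, so the two pitches are 6 semitones apart, with C4 the higher.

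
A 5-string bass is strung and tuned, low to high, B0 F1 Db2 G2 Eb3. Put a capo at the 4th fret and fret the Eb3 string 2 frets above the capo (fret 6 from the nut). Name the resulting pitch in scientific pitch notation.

The capo raises the open Eb3 by 4 semitones to G3; fretting 2 more gives Eb3 + 4 + 2 = Eb3 + 6 semitones = A3.

A3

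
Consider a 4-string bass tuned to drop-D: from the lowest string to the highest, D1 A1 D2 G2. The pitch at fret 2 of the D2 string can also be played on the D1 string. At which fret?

Fret 2 on D2 is MIDI 38 + 2 = 40 (E2). On the D1 string (open MIDI 26), that pitch is 40 − 26 = fret 14.

14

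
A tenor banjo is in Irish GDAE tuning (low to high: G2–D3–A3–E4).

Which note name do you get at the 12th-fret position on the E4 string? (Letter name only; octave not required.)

The open E4 string plus 12 semitones: E–F–F#–G–…–D–D#–E.

E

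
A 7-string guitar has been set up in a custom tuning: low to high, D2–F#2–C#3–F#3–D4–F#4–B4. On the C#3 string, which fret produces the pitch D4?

13

D4 is 13 semitones above the open C#3 (C#–D–D#–E–…–C–C#–D), so it sits at fret 13.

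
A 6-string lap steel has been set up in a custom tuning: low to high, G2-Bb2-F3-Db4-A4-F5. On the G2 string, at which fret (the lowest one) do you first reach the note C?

From G2, count semitones up the chromatic scale until reaching C: G–Ab–A–Bb–B–C — 5 steps.

5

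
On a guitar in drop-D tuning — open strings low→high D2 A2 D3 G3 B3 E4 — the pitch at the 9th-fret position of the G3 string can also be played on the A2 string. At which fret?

Fret 9 on G3 is MIDI 55 + 9 = 64 (E4). On the A2 string (open MIDI 45), that pitch is 64 − 45 = fret 19.

19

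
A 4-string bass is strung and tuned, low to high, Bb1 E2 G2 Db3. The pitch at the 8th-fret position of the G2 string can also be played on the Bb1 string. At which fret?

17

G2 at fret 8 is G2 + 8 semitones = Eb3.
The open Bb1 string is 9 semitones below the open G2, so the same pitch on the Bb1 string lies at fret 8 + 9 = 17.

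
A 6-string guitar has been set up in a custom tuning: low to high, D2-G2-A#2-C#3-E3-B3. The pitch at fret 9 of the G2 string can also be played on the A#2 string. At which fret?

6

Fret 9 on G2 is MIDI 43 + 9 = 52 (E3). On the A#2 string (open MIDI 46), that pitch is 52 − 46 = fret 6.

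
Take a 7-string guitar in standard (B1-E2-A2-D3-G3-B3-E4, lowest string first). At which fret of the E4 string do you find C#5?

9

C#5 is 9 semitones above the open E4 (E–F–F#–G–G#–A–A#–B–C–C#), so it sits at fret 9.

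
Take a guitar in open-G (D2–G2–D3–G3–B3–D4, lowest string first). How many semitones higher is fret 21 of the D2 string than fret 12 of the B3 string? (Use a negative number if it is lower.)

-12 semitones

D2 at fret 21 → B3 (MIDI 59); B3 at fret 12 → B4 (MIDI 71).
59 − 71 = -12, so the two pitches are 12 semitones apart.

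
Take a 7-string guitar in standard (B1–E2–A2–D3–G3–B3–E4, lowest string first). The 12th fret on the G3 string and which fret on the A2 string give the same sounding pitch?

22

G3 at fret 12 is G3 + 12 semitones = G4.
The open A2 string is 10 semitones below the open G3, so the same pitch on the A2 string lies at fret 12 + 10 = 22.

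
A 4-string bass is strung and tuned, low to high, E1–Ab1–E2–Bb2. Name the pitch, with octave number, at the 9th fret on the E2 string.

E2 is MIDI 40. Adding 9 gives 49, which is Db3.
(Equivalently spelled C#3.)

Db3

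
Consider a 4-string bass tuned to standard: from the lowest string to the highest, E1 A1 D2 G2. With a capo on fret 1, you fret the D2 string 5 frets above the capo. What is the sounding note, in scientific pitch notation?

The capo raises the open D2 by 1 semitone to D#2; fretting 5 more gives D2 + 1 + 5 = D2 + 6 semitones = G#2.
(Also written Ab.)

G#2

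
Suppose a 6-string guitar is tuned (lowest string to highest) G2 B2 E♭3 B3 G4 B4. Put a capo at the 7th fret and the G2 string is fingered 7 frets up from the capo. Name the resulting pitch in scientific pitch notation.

The capo raises the open G2 by 7 semitones to D3; fretting 7 more gives G2 + 7 + 7 = G2 + 14 semitones = A3.

A3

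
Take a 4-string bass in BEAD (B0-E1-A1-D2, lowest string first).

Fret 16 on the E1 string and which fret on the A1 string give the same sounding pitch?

11

E1 at fret 16 is E1 + 16 semitones = G#2.
The open A1 string is 5 semitones above the open E1, so the same pitch on the A1 string lies at fret 16 − 5 = 11.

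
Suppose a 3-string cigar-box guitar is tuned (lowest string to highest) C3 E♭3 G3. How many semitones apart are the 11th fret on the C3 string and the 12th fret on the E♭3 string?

C3 at fret 11 → B3 (MIDI 59); E♭3 at fret 12 → E♭4 (MIDI 63).
59 − 63 = -4, so the two pitches are 4 semitones apart, with E♭4 the higher.

4 semitones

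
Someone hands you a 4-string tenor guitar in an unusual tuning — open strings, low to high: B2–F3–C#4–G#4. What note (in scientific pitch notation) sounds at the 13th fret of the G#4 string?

The open G#4 string plus 13 semitones: G#–A–A#–B–…–G–G#–A.
The walk passes from B into C once, so the octave number goes from 4 to 5.

A5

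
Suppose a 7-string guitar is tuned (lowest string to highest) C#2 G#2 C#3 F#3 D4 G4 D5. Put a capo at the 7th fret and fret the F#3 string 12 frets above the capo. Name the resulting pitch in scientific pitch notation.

The capo raises the open F#3 by 7 semitones to C#4; fretting 12 more gives F#3 + 7 + 12 = F#3 + 19 semitones = C#5.
(Also written Db.)

C#5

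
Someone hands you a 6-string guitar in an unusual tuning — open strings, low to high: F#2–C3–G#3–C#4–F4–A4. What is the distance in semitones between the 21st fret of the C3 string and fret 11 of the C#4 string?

C3 at fret 21 → A4 (MIDI 69); C#4 at fret 11 → C5 (MIDI 72).
69 − 72 = -3, so the two pitches are 3 semitones apart, with C5 the higher.

3 semitones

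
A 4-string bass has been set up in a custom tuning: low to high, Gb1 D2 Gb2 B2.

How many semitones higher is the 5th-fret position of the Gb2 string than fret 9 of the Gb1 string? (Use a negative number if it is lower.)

Gb2 at fret 5 → B2 (MIDI 47); Gb1 at fret 9 → Eb2 (MIDI 39).
47 − 39 = 8, so the two pitches are 8 semitones apart.

8 semitones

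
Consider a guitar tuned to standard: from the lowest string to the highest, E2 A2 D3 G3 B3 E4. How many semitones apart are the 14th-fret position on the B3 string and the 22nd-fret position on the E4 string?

13 semitones

B3 at fret 14 → C#5 (MIDI 73); E4 at fret 22 → D6 (MIDI 86).
73 − 86 = -13, so the two pitches are 13 semitones apart, with D6 the higher.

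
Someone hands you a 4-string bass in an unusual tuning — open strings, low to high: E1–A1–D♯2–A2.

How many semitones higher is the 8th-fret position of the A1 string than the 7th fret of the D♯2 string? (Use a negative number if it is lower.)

A1 at fret 8 → F2 (MIDI 41); D♯2 at fret 7 → A♯2 (MIDI 46).
41 − 46 = -5, so the two pitches are 5 semitones apart.

-5 semitones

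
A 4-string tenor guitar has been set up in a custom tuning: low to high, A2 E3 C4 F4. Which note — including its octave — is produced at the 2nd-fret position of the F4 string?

F4 is MIDI 65. Adding 2 gives 67, which is G4.

G4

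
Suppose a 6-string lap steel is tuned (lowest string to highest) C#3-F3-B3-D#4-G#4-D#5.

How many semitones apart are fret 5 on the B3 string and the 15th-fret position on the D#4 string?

B3 at fret 5 → E4 (MIDI 64); D#4 at fret 15 → F#5 (MIDI 78).
64 − 78 = -14, so the two pitches are 14 semitones apart, with F#5 the higher.

14 semitones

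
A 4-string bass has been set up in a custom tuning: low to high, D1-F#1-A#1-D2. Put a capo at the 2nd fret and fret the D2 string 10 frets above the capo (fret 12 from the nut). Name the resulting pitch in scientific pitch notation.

D3

The capo raises the open D2 by 2 semitones to E2; fretting 10 more gives D2 + 2 + 10 = D2 + 12 semitones = D3.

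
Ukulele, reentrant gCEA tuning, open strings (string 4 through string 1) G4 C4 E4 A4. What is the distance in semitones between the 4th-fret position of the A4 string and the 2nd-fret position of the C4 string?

11 semitones

A4 at fret 4 → C♯5 (MIDI 73); C4 at fret 2 → D4 (MIDI 62).
73 − 62 = 11, so the two pitches are 11 semitones apart, with C♯5 the higher.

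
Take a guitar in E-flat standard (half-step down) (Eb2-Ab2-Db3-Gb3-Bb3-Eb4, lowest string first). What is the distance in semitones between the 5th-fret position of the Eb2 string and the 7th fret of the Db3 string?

Eb2 at fret 5 → Ab2 (MIDI 44); Db3 at fret 7 → Ab3 (MIDI 56).
44 − 56 = -12, so the two pitches are 12 semitones apart, with Ab3 the higher.

12 semitones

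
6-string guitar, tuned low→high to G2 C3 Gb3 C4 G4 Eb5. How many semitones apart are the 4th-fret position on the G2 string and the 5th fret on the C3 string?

G2 at fret 4 → B2 (MIDI 47); C3 at fret 5 → F3 (MIDI 53).
47 − 53 = -6, so the two pitches are 6 semitones apart, with F3 the higher.

6 semitones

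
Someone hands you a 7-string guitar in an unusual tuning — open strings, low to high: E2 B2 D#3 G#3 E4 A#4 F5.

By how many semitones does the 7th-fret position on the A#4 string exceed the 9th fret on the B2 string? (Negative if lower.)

21 semitones

A#4 at fret 7 → F5 (MIDI 77); B2 at fret 9 → G#3 (MIDI 56).
77 − 56 = 21, so the two pitches are 21 semitones apart.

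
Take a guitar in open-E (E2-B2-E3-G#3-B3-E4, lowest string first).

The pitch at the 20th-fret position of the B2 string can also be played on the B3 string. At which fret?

8

B2 at fret 20 is B2 + 20 semitones = G4.
The open B3 string is 12 semitones above the open B2, so the same pitch on the B3 string lies at fret 20 − 12 = 8.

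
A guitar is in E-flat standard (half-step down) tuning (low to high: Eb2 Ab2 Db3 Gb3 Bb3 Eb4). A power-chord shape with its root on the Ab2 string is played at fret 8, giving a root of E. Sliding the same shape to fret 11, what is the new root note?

Moving from fret 8 to fret 11 shifts the root by 3 semitones.
E up 3 semitones is G.

G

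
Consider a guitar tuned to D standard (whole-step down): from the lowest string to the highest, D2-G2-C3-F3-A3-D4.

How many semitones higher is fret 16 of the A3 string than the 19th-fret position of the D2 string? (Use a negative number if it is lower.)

A3 at fret 16 → C#5 (MIDI 73); D2 at fret 19 → A3 (MIDI 57).
73 − 57 = 16, so the two pitches are 16 semitones apart.

16 semitones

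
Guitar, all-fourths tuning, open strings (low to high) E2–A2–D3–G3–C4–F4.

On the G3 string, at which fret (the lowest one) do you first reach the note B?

4

From G3, count semitones up the chromatic scale until reaching B: G–G#–A–A#–B — 4 steps.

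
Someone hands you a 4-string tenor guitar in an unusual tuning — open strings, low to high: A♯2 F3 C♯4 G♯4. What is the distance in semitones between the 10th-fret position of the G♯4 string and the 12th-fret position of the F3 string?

G♯4 at fret 10 → F♯5 (MIDI 78); F3 at fret 12 → F4 (MIDI 65).
78 − 65 = 13, so the two pitches are 13 semitones apart, with F♯5 the higher.

13 semitones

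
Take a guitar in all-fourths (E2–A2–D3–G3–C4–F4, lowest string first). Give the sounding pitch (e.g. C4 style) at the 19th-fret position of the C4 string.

G5

The open C4 string plus 19 semitones: C–C#–D–D#–…–F–F#–G.
The walk passes from B into C once, so the octave number goes from 4 to 5.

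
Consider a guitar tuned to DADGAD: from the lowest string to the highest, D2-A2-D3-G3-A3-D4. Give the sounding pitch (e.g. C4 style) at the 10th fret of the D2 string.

C3

D2 is MIDI 38. Adding 10 gives 48, which is C3.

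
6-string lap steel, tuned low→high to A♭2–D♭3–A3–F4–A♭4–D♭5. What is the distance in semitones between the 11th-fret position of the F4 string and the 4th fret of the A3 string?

F4 at fret 11 → E5 (MIDI 76); A3 at fret 4 → D♭4 (MIDI 61).
76 − 61 = 15, so the two pitches are 15 semitones apart, with E5 the higher.

15 semitones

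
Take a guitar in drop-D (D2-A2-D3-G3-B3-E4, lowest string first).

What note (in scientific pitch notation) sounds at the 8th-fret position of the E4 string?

C5

Each fret is one semitone, so E4 + 8 = C5.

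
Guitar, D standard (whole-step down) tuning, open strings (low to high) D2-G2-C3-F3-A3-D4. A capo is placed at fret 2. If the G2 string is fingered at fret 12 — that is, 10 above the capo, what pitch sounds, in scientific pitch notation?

The capo raises the open G2 by 2 semitones to A2; fretting 10 more gives G2 + 2 + 10 = G2 + 12 semitones = G3.

G3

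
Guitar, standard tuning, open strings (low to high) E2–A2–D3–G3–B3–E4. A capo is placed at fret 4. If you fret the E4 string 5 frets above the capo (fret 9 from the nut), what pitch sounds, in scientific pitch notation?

C#5

The capo raises the open E4 by 4 semitones to G#4; fretting 5 more gives E4 + 4 + 5 = E4 + 9 semitones = C#5.
(Also written Db.)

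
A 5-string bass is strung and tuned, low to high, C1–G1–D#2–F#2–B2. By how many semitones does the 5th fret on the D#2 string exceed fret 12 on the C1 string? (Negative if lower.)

D#2 at fret 5 → G#2 (MIDI 44); C1 at fret 12 → C2 (MIDI 36).
44 − 36 = 8, so the two pitches are 8 semitones apart.

8 semitones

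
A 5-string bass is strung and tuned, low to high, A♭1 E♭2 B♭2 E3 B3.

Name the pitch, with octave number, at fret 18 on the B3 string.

F5

B3 is MIDI 59. Adding 18 gives 77, which is F5.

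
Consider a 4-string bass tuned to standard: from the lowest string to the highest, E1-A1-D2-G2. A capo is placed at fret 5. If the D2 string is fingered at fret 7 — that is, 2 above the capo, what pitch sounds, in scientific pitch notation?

A2

The capo raises the open D2 by 5 semitones to G2; fretting 2 more gives D2 + 5 + 2 = D2 + 7 semitones = A2.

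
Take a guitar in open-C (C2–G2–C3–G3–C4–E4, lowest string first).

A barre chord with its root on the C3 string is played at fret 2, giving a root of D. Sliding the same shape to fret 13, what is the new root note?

C#

Moving from fret 2 to fret 13 shifts the root by 11 semitones.
D up 11 semitones is C#.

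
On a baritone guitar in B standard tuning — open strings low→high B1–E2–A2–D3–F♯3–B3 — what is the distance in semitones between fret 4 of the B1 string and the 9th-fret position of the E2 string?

B1 at fret 4 → D♯2 (MIDI 39); E2 at fret 9 → C♯3 (MIDI 49).
39 − 49 = -10, so the two pitches are 10 semitones apart, with C♯3 the higher.

10 semitones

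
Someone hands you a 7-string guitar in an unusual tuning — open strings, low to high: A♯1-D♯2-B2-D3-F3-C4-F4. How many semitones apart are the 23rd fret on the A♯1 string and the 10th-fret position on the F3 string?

A♯1 at fret 23 → A3 (MIDI 57); F3 at fret 10 → D♯4 (MIDI 63).
57 − 63 = -6, so the two pitches are 6 semitones apart, with D♯4 the higher.

6 semitones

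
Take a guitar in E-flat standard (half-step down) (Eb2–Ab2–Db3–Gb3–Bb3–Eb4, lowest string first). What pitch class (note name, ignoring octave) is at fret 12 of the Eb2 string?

Eb

Eb2 is MIDI 39. Adding 12 gives 51; 51 mod 12 = 3, i.e. Eb.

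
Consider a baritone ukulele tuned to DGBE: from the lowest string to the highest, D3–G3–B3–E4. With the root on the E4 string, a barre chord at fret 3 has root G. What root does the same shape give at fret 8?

C

Moving from fret 3 to fret 8 shifts the root by 5 semitones.
G up 5 semitones is C.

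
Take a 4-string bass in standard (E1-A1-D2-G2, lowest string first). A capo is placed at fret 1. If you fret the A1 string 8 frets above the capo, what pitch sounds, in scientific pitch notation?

F#2

The capo raises the open A1 by 1 semitone to A#1; fretting 8 more gives A1 + 1 + 8 = A1 + 9 semitones = F#2.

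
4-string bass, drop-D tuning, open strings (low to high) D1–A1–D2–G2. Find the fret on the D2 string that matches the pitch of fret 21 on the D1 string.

D1 at fret 21 is D1 + 21 semitones = B2.
The open D2 string is 12 semitones above the open D1, so the same pitch on the D2 string lies at fret 21 − 12 = 9.

9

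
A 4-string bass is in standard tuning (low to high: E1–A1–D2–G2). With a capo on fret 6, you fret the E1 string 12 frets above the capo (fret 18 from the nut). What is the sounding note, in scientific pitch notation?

The capo raises the open E1 by 6 semitones to A♯1; fretting 12 more gives E1 + 6 + 12 = E1 + 18 semitones = A♯2.
(Also written B♭.)

A♯2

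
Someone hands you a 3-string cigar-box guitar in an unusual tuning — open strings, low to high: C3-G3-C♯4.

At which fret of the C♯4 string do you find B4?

B4 is 10 semitones above the open C♯4 (C#–D–D#–E–…–A–A#–B), so it sits at fret 10.

10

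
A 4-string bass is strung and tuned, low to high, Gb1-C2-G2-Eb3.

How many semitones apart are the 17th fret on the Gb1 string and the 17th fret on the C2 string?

Gb1 at fret 17 → B2 (MIDI 47); C2 at fret 17 → F3 (MIDI 53).
47 − 53 = -6, so the two pitches are 6 semitones apart, with F3 the higher.

6 semitones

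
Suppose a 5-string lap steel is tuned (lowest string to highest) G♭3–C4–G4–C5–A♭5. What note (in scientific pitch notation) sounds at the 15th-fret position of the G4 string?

B♭5

G4 is MIDI 67. Adding 15 gives 82, which is B♭5.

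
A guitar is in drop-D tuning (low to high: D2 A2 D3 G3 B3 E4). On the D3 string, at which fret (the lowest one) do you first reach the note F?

3

From D3, count semitones up the chromatic scale until reaching F: D–D#–E–F — 3 steps.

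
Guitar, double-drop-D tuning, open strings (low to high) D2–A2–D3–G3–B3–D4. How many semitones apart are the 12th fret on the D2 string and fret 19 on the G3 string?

D2 at fret 12 → D3 (MIDI 50); G3 at fret 19 → D5 (MIDI 74).
50 − 74 = -24, so the two pitches are 24 semitones apart, with D5 the higher.

24 semitones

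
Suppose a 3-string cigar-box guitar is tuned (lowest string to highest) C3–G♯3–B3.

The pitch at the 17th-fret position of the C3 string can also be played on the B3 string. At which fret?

Fret 17 on C3 is MIDI 48 + 17 = 65 (F4). On the B3 string (open MIDI 59), that pitch is 65 − 59 = fret 6.

6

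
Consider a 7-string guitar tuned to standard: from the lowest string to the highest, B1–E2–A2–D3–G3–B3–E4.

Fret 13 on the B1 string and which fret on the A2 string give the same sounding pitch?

3

Fret 13 on B1 is MIDI 35 + 13 = 48 (C3). On the A2 string (open MIDI 45), that pitch is 48 − 45 = fret 3.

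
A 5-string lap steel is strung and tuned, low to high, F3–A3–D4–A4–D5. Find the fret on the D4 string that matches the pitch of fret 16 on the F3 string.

F3 at fret 16 is F3 + 16 semitones = A4.
The open D4 string is 9 semitones above the open F3, so the same pitch on the D4 string lies at fret 16 − 9 = 7.

7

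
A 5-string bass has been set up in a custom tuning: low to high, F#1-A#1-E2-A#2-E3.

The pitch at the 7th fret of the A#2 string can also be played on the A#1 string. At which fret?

19

A#2 at fret 7 is A#2 + 7 semitones = F3.
The open A#1 string is 12 semitones below the open A#2, so the same pitch on the A#1 string lies at fret 7 + 12 = 19.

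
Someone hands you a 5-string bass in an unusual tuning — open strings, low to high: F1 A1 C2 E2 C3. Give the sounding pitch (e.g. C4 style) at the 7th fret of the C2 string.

G2

C2 is MIDI 36. Adding 7 gives 43, which is G2.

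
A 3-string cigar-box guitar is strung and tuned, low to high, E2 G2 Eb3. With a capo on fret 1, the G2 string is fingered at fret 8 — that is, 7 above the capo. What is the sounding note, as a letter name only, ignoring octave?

The capo raises the open G2 by 1 semitone to Ab2; fretting 7 more gives G2 + 1 + 7 = G2 + 8 semitones, landing on Eb.

Eb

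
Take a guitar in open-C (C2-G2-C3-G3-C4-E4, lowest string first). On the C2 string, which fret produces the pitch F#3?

18

F#3 is 18 semitones above the open C2 (C–C#–D–D#–…–E–F–F#), so it sits at fret 18.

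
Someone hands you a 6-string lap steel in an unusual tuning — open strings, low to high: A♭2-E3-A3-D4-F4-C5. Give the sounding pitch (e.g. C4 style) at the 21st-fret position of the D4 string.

D4 is MIDI 62. Adding 21 gives 83, which is B5.

B5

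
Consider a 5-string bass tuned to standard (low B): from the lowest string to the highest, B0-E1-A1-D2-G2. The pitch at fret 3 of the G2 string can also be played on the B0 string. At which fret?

23

Fret 3 on G2 is MIDI 43 + 3 = 46 (A#2). On the B0 string (open MIDI 23), that pitch is 46 − 23 = fret 23.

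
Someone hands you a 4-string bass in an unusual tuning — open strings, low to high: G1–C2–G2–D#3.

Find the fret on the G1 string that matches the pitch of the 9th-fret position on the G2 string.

Fret 9 on G2 is MIDI 43 + 9 = 52 (E3). On the G1 string (open MIDI 31), that pitch is 52 − 31 = fret 21.

21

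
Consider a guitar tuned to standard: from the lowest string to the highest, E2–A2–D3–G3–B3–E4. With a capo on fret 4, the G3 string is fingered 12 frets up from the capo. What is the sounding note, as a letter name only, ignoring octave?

B

The capo raises the open G3 by 4 semitones to B3; fretting 12 more gives G3 + 4 + 12 = G3 + 16 semitones, landing on B.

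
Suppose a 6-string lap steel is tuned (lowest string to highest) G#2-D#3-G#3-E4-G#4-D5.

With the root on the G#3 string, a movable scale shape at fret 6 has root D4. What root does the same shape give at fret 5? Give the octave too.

C#4

Moving from fret 6 to fret 5 shifts the root by -1 semitone.
D4 down 1 semitone is C#4.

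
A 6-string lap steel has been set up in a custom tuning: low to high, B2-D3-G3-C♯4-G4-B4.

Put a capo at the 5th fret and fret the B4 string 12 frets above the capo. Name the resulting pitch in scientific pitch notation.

The capo raises the open B4 by 5 semitones to E5; fretting 12 more gives B4 + 5 + 12 = B4 + 17 semitones = E6.

E6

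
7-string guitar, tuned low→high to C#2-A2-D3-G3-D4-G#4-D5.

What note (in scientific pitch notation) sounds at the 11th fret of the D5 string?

Each fret is one semitone, so D5 + 11 = C#6.

C#6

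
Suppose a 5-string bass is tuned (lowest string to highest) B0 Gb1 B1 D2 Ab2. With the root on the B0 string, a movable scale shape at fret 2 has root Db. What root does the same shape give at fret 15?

D

Moving from fret 2 to fret 15 shifts the root by 13 semitones.
Db up 13 semitones is D.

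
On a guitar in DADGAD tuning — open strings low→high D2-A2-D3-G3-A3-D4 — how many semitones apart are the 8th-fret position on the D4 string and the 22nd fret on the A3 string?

D4 at fret 8 → A#4 (MIDI 70); A3 at fret 22 → G5 (MIDI 79).
70 − 79 = -9, so the two pitches are 9 semitones apart, with G5 the higher.

9 semitones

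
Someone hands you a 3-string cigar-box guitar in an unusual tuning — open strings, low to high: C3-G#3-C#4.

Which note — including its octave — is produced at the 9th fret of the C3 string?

A3

C3 is MIDI 48. Adding 9 gives 57, which is A3.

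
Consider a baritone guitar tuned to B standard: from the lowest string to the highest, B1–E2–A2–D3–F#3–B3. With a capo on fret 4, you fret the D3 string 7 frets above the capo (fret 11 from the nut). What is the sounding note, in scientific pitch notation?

The capo raises the open D3 by 4 semitones to F#3; fretting 7 more gives D3 + 4 + 7 = D3 + 11 semitones = C#4.
(Also written Db.)

C#4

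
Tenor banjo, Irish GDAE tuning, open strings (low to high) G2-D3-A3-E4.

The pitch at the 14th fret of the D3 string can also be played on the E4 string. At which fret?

Fret 14 on D3 is MIDI 50 + 14 = 64 (E4). On the E4 string (open MIDI 64), that pitch is 64 − 64 = fret 0.

0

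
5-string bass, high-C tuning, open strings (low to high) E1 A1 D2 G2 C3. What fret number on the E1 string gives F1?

1

F1 is 1 semitone above the open E1 (E–F), so it sits at fret 1.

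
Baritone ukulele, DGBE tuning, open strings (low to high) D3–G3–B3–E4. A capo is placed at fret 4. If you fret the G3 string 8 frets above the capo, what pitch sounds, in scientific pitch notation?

The capo raises the open G3 by 4 semitones to B3; fretting 8 more gives G3 + 4 + 8 = G3 + 12 semitones = G4.

G4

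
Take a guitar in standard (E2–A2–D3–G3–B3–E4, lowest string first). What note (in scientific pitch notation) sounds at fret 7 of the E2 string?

The open E2 string plus 7 semitones: E–F–F#–G–G#–A–A#–B.
No B→C boundary is crossed, so the octave stays at 2.

B2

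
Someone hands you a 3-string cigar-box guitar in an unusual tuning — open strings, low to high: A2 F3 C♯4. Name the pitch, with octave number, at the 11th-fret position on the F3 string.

F3 is MIDI 53. Adding 11 gives 64, which is E4.

E4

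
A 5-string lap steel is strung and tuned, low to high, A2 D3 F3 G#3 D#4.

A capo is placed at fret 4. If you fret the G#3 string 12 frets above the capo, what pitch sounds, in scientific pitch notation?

C5

The capo raises the open G#3 by 4 semitones to C4; fretting 12 more gives G#3 + 4 + 12 = G#3 + 16 semitones = C5.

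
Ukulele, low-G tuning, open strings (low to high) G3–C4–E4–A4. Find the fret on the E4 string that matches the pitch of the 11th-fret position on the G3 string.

G3 at fret 11 is G3 + 11 semitones = F#4.
The open E4 string is 9 semitones above the open G3, so the same pitch on the E4 string lies at fret 11 − 9 = 2.

2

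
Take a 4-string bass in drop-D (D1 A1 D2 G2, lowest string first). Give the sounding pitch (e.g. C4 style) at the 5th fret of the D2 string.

G2

The open D2 string plus 5 semitones: D–D#–E–F–F#–G.
No B→C boundary is crossed, so the octave stays at 2.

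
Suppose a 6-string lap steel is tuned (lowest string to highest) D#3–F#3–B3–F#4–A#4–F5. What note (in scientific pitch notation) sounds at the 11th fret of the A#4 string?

Each fret is one semitone, so A#4 + 11 = A5.

A5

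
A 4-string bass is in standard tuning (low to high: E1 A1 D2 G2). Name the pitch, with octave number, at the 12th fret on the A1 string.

A2

A1 is MIDI 33. Adding 12 gives 45, which is A2.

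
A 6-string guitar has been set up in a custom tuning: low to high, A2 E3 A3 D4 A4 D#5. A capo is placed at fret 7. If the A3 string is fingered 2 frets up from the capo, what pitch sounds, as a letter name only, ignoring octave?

F#

The capo raises the open A3 by 7 semitones to E4; fretting 2 more gives A3 + 7 + 2 = A3 + 9 semitones, landing on F#.
(Also written Gb.)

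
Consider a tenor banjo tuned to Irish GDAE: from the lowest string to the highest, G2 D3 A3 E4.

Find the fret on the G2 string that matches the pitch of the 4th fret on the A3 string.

18

A3 at fret 4 is A3 + 4 semitones = C♯4.
The open G2 string is 14 semitones below the open A3, so the same pitch on the G2 string lies at fret 4 + 14 = 18.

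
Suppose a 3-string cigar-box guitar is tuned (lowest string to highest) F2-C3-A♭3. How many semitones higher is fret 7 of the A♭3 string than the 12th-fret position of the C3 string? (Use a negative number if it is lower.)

A♭3 at fret 7 → E♭4 (MIDI 63); C3 at fret 12 → C4 (MIDI 60).
63 − 60 = 3, so the two pitches are 3 semitones apart.

3 semitones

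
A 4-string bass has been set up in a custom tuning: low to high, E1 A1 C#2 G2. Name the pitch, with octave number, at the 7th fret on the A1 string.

E2

The open A1 string plus 7 semitones: A–A#–B–C–C#–D–D#–E.
The walk passes from B into C once, so the octave number goes from 1 to 2.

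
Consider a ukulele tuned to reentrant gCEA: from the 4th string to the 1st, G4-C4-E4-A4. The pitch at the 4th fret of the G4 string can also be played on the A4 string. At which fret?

Fret 4 on G4 is MIDI 67 + 4 = 71 (B4). On the A4 string (open MIDI 69), that pitch is 71 − 69 = fret 2.

2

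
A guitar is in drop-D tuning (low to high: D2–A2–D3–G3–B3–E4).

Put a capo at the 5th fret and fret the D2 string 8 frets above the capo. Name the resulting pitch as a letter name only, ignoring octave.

D#

The capo raises the open D2 by 5 semitones to G2; fretting 8 more gives D2 + 5 + 8 = D2 + 13 semitones, landing on D#.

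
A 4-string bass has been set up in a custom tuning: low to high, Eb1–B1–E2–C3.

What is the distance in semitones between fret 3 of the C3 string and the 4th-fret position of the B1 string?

C3 at fret 3 → Eb3 (MIDI 51); B1 at fret 4 → Eb2 (MIDI 39).
51 − 39 = 12, so the two pitches are 12 semitones apart, with Eb3 the higher.

12 semitones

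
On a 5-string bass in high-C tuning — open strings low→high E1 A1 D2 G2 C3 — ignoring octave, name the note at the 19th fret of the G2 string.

D

The open G2 string plus 19 semitones: G–G#–A–A#–…–C–C#–D.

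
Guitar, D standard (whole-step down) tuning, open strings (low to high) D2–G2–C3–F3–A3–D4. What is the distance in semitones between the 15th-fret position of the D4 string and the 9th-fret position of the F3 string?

D4 at fret 15 → F5 (MIDI 77); F3 at fret 9 → D4 (MIDI 62).
77 − 62 = 15, so the two pitches are 15 semitones apart, with F5 the higher.

15 semitones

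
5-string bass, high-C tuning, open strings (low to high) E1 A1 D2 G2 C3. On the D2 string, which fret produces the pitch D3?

D3 is 12 semitones above the open D2 (D–D#–E–F–…–C–C#–D), so it sits at fret 12.

12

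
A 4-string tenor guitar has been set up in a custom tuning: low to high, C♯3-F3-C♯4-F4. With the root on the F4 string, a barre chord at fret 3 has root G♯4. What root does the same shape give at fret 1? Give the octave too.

Moving from fret 3 to fret 1 shifts the root by -2 semitones.
G♯4 down 2 semitones is F♯4.

F♯4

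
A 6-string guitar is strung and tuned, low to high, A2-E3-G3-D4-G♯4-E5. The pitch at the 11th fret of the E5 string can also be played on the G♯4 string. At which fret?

Fret 11 on E5 is MIDI 76 + 11 = 87 (D♯6). On the G♯4 string (open MIDI 68), that pitch is 87 − 68 = fret 19.

19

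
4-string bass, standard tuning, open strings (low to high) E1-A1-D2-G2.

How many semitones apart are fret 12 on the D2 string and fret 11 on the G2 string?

4 semitones

D2 at fret 12 → D3 (MIDI 50); G2 at fret 11 → F♯3 (MIDI 54).
50 − 54 = -4, so the two pitches are 4 semitones apart, with F♯3 the higher.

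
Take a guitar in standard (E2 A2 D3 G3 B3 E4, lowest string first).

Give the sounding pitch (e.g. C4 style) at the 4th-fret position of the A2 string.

C#3

A2 is MIDI 45. Adding 4 gives 49, which is C#3.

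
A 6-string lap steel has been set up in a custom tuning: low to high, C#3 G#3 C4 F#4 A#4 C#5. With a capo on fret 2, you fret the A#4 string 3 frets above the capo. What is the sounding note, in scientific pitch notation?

D#5

The capo raises the open A#4 by 2 semitones to C5; fretting 3 more gives A#4 + 2 + 3 = A#4 + 5 semitones = D#5.
(Also written Eb.)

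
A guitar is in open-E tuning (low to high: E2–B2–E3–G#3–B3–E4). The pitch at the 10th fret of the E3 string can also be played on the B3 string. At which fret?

3

E3 at fret 10 is E3 + 10 semitones = D4.
The open B3 string is 7 semitones above the open E3, so the same pitch on the B3 string lies at fret 10 − 7 = 3.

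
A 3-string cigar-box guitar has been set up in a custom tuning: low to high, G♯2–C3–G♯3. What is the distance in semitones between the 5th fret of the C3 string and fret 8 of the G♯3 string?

11 semitones

C3 at fret 5 → F3 (MIDI 53); G♯3 at fret 8 → E4 (MIDI 64).
53 − 64 = -11, so the two pitches are 11 semitones apart, with E4 the higher.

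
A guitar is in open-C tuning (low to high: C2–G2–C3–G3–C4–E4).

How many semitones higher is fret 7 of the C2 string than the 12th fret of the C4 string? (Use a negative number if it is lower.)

C2 at fret 7 → G2 (MIDI 43); C4 at fret 12 → C5 (MIDI 72).
43 − 72 = -29, so the two pitches are 29 semitones apart.

-29 semitones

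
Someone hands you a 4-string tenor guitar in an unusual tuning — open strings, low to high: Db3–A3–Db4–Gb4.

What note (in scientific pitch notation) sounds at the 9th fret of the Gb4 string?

Each fret is one semitone, so Gb4 + 9 = Eb5.
(Equivalently spelled D#5.)

Eb5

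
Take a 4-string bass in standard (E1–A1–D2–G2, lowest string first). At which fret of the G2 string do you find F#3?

F#3 is 11 semitones above the open G2 (G–G#–A–A#–…–E–F–F#), so it sits at fret 11.

11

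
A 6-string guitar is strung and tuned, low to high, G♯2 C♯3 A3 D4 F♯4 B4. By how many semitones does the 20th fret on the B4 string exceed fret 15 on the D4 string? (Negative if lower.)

B4 at fret 20 → G6 (MIDI 91); D4 at fret 15 → F5 (MIDI 77).
91 − 77 = 14, so the two pitches are 14 semitones apart.

14 semitones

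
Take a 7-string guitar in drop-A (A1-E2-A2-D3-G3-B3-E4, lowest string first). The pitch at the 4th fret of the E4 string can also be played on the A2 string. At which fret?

23

E4 at fret 4 is E4 + 4 semitones = G#4.
The open A2 string is 19 semitones below the open E4, so the same pitch on the A2 string lies at fret 4 + 19 = 23.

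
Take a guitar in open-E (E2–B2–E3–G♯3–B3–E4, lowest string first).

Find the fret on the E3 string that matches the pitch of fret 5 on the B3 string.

B3 at fret 5 is B3 + 5 semitones = E4.
The open E3 string is 7 semitones below the open B3, so the same pitch on the E3 string lies at fret 5 + 7 = 12.

12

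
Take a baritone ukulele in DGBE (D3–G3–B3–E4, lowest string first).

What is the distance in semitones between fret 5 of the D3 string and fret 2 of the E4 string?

11 semitones

D3 at fret 5 → G3 (MIDI 55); E4 at fret 2 → F♯4 (MIDI 66).
55 − 66 = -11, so the two pitches are 11 semitones apart, with F♯4 the higher.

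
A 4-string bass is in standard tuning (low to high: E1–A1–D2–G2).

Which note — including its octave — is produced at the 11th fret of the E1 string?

The open E1 string plus 11 semitones: E–F–F#–G–…–C#–D–D#.
The walk passes from B into C once, so the octave number goes from 1 to 2.
(Equivalently spelled E♭2.)

D♯2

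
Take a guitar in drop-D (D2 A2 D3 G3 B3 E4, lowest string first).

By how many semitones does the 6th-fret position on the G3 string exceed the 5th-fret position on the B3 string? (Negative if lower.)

-3 semitones

G3 at fret 6 → C#4 (MIDI 61); B3 at fret 5 → E4 (MIDI 64).
61 − 64 = -3, so the two pitches are 3 semitones apart.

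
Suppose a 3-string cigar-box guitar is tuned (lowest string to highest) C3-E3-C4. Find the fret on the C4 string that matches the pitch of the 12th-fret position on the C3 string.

0

C3 at fret 12 is C3 + 12 semitones = C4.
The open C4 string is 12 semitones above the open C3, so the same pitch on the C4 string lies at fret 12 − 12 = 0.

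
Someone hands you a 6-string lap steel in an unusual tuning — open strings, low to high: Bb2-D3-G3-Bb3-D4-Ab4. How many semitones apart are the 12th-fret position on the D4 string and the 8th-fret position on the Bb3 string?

8 semitones

D4 at fret 12 → D5 (MIDI 74); Bb3 at fret 8 → Gb4 (MIDI 66).
74 − 66 = 8, so the two pitches are 8 semitones apart, with D5 the higher.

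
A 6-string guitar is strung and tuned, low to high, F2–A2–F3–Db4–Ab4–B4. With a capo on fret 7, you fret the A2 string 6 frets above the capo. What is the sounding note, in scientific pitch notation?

Bb3

The capo raises the open A2 by 7 semitones to E3; fretting 6 more gives A2 + 7 + 6 = A2 + 13 semitones = Bb3.
(Also written A#.)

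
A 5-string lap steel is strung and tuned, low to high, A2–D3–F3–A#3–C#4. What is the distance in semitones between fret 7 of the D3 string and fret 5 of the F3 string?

1 semitone

D3 at fret 7 → A3 (MIDI 57); F3 at fret 5 → A#3 (MIDI 58).
57 − 58 = -1, so the two pitches are 1 semitone apart, with A#3 the higher.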